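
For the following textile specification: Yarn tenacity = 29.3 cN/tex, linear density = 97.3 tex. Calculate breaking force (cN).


Formula: Breaking force = Tenacity * Linear density
F = 29.3 cN/tex * 97.3 tex
F = 2850.89 cN

2850.89 cN


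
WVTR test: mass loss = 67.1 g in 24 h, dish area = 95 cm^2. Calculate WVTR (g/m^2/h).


Formula: WVTR = mass_loss / (area * time)
Step 1: Convert area: 95 cm^2 = 0.0095 m^2
Step 2: WVTR = 67.1 g / (0.0095 m^2 * 24 h)
Step 3: WVTR = 67.1 / 0.228 = 294.3 g/m^2/h

294.3 g/m^2/h


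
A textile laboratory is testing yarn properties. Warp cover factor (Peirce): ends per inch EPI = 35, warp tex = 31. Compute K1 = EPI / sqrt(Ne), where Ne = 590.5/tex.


Formula: K1 = EPI / sqrt(Ne), with Ne = 590.5 / tex_warp
Step 1: Ne = 590.5 / 31 = 19.048
Step 2: sqrt(Ne) = sqrt(19.048) = 4.3644
Step 3: K1 = 35 / 4.3644 = 8.0

8.0


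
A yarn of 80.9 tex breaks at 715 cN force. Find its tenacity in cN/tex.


Formula: Tenacity = Breaking force / Linear density
Tenacity = 715 cN / 80.9 tex
Tenacity = 8.84 cN/tex

8.84 cN/tex


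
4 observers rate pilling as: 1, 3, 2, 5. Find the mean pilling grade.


Formula: Mean = sum / count
Sum = 1 + 3 + 2 + 5 = 11
Mean = 11 / 4 = 2.8

2.8


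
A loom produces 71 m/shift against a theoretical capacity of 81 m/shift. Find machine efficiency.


Formula: Efficiency% = (Actual output / Theoretical output) * 100
Efficiency% = (71 / 81) * 100
Efficiency% = 0.876543 * 100 = 87.6543% ≈ 87.7%

87.7%


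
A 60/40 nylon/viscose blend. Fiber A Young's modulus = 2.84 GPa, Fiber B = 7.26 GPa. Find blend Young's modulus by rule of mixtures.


Formula: Blend property = (fraction_A * property_A) + (fraction_B * property_B)
Step 1: Contribution A = 60/100 * 2.84 GPa = 1.704 GPa
Step 2: Contribution B = 40/100 * 7.26 GPa = 2.904 GPa
Step 3: Blend Young's modulus = 1.704 + 2.904 = 4.608 GPa

4.608 GPa


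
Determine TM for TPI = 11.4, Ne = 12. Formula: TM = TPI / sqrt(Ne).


Formula: TM = TPI / sqrt(Ne)
Step 1: sqrt(Ne) = sqrt(12) = 3.4641
Step 2: TM = 11.4 / 3.4641 = 3.29

3.29 TM


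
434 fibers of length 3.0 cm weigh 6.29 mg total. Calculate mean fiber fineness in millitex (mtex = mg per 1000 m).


Formula: fineness (mtex) = mass (mg) / total length (km) = (mass_mg / total_length_m) * 1000
Step 1: Convert fiber length: 3.0 cm = 0.03 m
Step 2: Total fiber length = 434 * 0.03 = 13.02 m
Step 3: Linear density = 6.29 mg / 13.02 m = 0.4831 mg/m
Step 4: fineness = 0.4831 * 1000 = 483.1 mtex

483.1 mtex


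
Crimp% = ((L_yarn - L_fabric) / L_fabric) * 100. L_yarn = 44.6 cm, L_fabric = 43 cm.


Formula: Crimp% = ((L_yarn - L_fabric) / L_fabric) * 100
Step 1: Extension = 44.6 - 43 = 1.6 cm
Step 2: Crimp% = (1.6 / 43) * 100
Step 3: Crimp% = 0.037209 * 100 = 3.7209% ≈ 3.7%

3.7%


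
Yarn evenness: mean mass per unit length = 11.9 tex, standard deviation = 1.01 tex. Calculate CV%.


Formula: CV% = (standard deviation / mean) * 100
Step 1: Ratio = 1.01 / 11.9 = 0.084874
Step 2: CV% = 0.084874 * 100 = 8.4874% ≈ 8.5%

8.5%


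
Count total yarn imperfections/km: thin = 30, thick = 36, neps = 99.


Formula: Total = thin places + thick places + neps
Total = 30 + 36 + 99
Total = 165 imperfections/km

165 imperfections/km


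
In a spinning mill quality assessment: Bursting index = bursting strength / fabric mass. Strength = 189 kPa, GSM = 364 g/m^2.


Formula: Bursting Index = Bursting Strength / Fabric GSM
BI = 189 kPa / 364 g/m^2
BI = 0.519 kPa/(g/m^2)

0.519 kPa/(g/m^2)


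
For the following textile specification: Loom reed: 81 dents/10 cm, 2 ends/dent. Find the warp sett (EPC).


Formula: EPC = (dents per 10 cm * ends per dent) / 10
Step 1: Total ends per 10 cm = 81 * 2 = 162
Step 2: EPC = 162 / 10 = 16.2 ends/cm

16.2 ends/cm


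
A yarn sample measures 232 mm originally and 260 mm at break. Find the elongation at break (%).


Formula: Elongation (%) = ((L_break - L0) / L0) * 100
Step 1: Extension = 260 - 232 = 28 mm
Step 2: Elongation = (28 / 232) * 100
Step 3: Elongation = 0.12069 * 100 = 12.069% ≈ 12.1%

12.1%


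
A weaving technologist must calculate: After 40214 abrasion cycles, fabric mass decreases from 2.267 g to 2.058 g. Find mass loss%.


Formula: Mass loss% = ((m_before - m_after) / m_before) * 100
Step 1: Mass loss = 2.267 - 2.058 = 0.209 g
Step 2: Ratio = 0.209 / 2.267 = 0.0921923
Step 3: Mass loss% = 0.0921923 * 100 = 9.21923% ≈ 9.22%

9.22%


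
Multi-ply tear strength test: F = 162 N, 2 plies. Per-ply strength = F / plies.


Formula: Per-ply strength = Total force / Number of plies
Per-ply = 162 N / 2
Per-ply = 81 N

81 N


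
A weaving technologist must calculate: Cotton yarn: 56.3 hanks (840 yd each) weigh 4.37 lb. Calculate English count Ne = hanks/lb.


Formula: Ne = hanks / mass_lb
Substituting: Ne = 56.3 / 4.37
Ne = 12.9

12.9 Ne


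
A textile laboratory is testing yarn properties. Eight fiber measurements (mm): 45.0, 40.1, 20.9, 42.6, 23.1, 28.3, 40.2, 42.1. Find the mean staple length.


Formula: Mean = sum of lengths / count
Sum = 45.0 + 40.1 + 20.9 + 42.6 + 23.1 + 28.3 + 40.2 + 42.1
Sum = 282.3 mm
Mean = 282.3 / 8 = 35.29 mm

35.29 mm


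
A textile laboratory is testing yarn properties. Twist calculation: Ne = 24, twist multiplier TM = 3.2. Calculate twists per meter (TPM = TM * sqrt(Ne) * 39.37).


Formula: TPM = TM * sqrt(Ne) * 39.37
Step 1: sqrt(Ne) = sqrt(24) = 4.899
Step 2: TM * sqrt(Ne) = 3.2 * 4.899 = 15.6768
Step 3: TPM = 15.6768 * 39.37 = 617 twists/m

617 twists/m


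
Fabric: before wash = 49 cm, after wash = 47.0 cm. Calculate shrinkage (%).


Formula: Shrinkage% = ((L_before - L_after) / L_before) * 100
Step 1: Shrinkage = 49 - 47.0 = 2.0 cm
Step 2: Shrinkage% = (2.0 / 49) * 100
Step 3: Shrinkage% = 0.040816 * 100 = 4.0816% ≈ 4.1%

4.1%


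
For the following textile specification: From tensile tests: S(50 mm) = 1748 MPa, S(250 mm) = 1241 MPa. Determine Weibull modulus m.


Formula: m = ln(L1/L2) / ln(S2/S1)
Step 1: ln(L1/L2) = ln(50/250) = -1.60944
Step 2: S2/S1 = 1241/1748 = 0.70995
Step 3: ln(S2/S1) = ln(0.70995) = -0.34256
Step 4: m = -1.60944 / -0.34256 = 4.70

4.70 (Weibull m)


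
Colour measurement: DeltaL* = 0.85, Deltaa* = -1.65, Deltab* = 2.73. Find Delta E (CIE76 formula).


Formula: Delta E = sqrt(dL*^2 + da*^2 + db*^2)
Step 1: dL*^2 = 0.85^2 = 0.7225
Step 2: da*^2 = (-1.65)^2 = 2.7225
Step 3: db*^2 = 2.73^2 = 7.4529
Step 4: Sum = 0.7225 + 2.7225 + 7.4529 = 10.8979
Step 5: Delta E = sqrt(10.8979) = 3.3

3.3 Delta E


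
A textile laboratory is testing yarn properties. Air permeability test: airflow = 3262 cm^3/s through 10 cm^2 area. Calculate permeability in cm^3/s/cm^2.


Formula: Air Permeability = Airflow / Test Area
AP = 3262 cm^3/s / 10 cm^2
AP = 326.2 cm^3/s/cm^2

326.2 cm^3/s/cm^2


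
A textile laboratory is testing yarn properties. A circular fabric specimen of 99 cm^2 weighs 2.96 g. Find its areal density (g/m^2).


Formula: GSM = mass_g / area_m2
Step 1: Convert area: 99 cm^2 = 99 / 10000 = 0.0099 m^2
Step 2: GSM = 2.96 g / 0.0099 m^2 = 299.0 g/m^2

299.0 g/m^2


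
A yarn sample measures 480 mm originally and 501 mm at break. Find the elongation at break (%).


Formula: Elongation (%) = ((L_break - L0) / L0) * 100
Step 1: Extension = 501 - 480 = 21 mm
Step 2: Elongation = (21 / 480) * 100
Step 3: Elongation = 0.04375 * 100 = 4.375% ≈ 4.4%

4.4%


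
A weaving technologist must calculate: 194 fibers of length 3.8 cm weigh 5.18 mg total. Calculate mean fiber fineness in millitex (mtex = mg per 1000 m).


Formula: fineness (mtex) = mass (mg) / total length (km) = (mass_mg / total_length_m) * 1000
Step 1: Convert fiber length: 3.8 cm = 0.038 m
Step 2: Total fiber length = 194 * 0.038 = 7.372 m
Step 3: Linear density = 5.18 mg / 7.372 m = 0.7027 mg/m
Step 4: fineness = 0.7027 * 1000 = 702.7 mtex

702.7 mtex


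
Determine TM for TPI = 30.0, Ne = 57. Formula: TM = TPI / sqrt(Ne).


Formula: TM = TPI / sqrt(Ne)
Step 1: sqrt(Ne) = sqrt(57) = 7.5498
Step 2: TM = 30.0 / 7.5498 = 3.97

3.97 TM


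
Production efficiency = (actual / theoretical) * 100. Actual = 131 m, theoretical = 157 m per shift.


Formula: Efficiency% = (Actual output / Theoretical output) * 100
Efficiency% = (131 / 157) * 100
Efficiency% = 0.834395 * 100 = 83.4395% ≈ 83.4%

83.4%


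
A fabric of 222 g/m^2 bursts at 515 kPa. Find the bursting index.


Formula: Bursting Index = Bursting Strength / Fabric GSM
BI = 515 kPa / 222 g/m^2
BI = 2.320 kPa/(g/m^2)

2.320 kPa/(g/m^2)


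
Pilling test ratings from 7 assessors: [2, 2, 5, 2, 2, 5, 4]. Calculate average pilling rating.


Formula: Mean = sum / count
Sum = 2 + 2 + 5 + 2 + 2 + 5 + 4 = 22
Mean = 22 / 7 = 3.1

3.1


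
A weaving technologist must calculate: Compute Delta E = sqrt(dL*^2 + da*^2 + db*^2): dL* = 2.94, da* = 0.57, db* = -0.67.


Formula: Delta E = sqrt(dL*^2 + da*^2 + db*^2)
Step 1: dL*^2 = 2.94^2 = 8.6436
Step 2: da*^2 = 0.57^2 = 0.3249
Step 3: db*^2 = (-0.67)^2 = 0.4489
Step 4: Sum = 8.6436 + 0.3249 + 0.4489 = 9.4174
Step 5: Delta E = sqrt(9.4174) = 3.07

3.07 Delta E


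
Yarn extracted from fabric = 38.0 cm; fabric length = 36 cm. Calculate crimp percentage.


Formula: Crimp% = ((L_yarn - L_fabric) / L_fabric) * 100
Step 1: Extension = 38.0 - 36 = 2.0 cm
Step 2: Crimp% = (2.0 / 36) * 100
Step 3: Crimp% = 0.055556 * 100 = 5.5556% ≈ 5.6%

5.6%


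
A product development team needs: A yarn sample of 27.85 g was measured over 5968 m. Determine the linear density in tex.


Formula: Tex = (mass_g / length_m) * 1000
Substituting: Tex = (27.85 / 5968) * 1000
Intermediate: 27.85 / 5968 = 0.00466655 g/m
Tex = 0.00466655 * 1000 = 4.67 tex

4.67 tex


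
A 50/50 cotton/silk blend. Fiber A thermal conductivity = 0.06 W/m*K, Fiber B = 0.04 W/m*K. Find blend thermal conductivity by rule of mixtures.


Formula: Blend property = (fraction_A * property_A) + (fraction_B * property_B)
Step 1: Contribution A = 50/100 * 0.06 W/m*K = 0.03 W/m*K
Step 2: Contribution B = 50/100 * 0.04 W/m*K = 0.02 W/m*K
Step 3: Blend thermal conductivity = 0.03 + 0.02 = 0.05 W/m*K

0.05 W/m*K


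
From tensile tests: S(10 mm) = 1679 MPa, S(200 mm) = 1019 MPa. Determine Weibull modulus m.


Formula: m = ln(L1/L2) / ln(S2/S1)
Step 1: ln(L1/L2) = ln(10/200) = -2.99573
Step 2: S2/S1 = 1019/1679 = 0.60691
Step 3: ln(S2/S1) = ln(0.60691) = -0.49937
Step 4: m = -2.99573 / -0.49937 = 6.00

6.00 (Weibull m)


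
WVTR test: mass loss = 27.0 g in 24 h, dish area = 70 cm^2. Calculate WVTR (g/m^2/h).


Formula: WVTR = mass_loss / (area * time)
Step 1: Convert area: 70 cm^2 = 0.007 m^2
Step 2: WVTR = 27.0 g / (0.007 m^2 * 24 h)
Step 3: WVTR = 27.0 / 0.168 = 160.7 g/m^2/h

160.7 g/m^2/h


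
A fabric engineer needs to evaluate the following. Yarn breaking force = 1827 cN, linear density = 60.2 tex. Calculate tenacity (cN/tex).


Formula: Tenacity = Breaking force / Linear density
Tenacity = 1827 cN / 60.2 tex
Tenacity = 30.35 cN/tex

30.35 cN/tex


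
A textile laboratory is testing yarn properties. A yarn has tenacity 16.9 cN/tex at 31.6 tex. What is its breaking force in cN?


Formula: Breaking force = Tenacity * Linear density
F = 16.9 cN/tex * 31.6 tex
F = 534.04 cN

534.04 cN


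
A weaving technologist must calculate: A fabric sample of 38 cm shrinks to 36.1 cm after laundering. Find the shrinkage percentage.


Formula: Shrinkage% = ((L_before - L_after) / L_before) * 100
Step 1: Shrinkage = 38 - 36.1 = 1.9 cm
Step 2: Shrinkage% = (1.9 / 38) * 100
Step 3: Shrinkage% = 0.05 * 100 = 5.0%

5.0%


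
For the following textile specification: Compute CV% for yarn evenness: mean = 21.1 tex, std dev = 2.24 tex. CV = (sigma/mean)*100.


Formula: CV% = (standard deviation / mean) * 100
Step 1: Ratio = 2.24 / 21.1 = 0.106161
Step 2: CV% = 0.106161 * 100 = 10.6161% ≈ 10.6%

10.6%


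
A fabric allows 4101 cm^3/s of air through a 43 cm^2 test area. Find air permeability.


Formula: Air Permeability = Airflow / Test Area
AP = 4101 cm^3/s / 43 cm^2
AP = 95.4 cm^3/s/cm^2

95.4 cm^3/s/cm^2


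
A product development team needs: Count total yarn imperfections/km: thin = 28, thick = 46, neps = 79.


Formula: Total = thin places + thick places + neps
Total = 28 + 46 + 79
Total = 153 imperfections/km

153 imperfections/km


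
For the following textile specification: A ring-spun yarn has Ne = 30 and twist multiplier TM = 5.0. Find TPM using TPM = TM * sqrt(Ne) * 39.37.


Formula: TPM = TM * sqrt(Ne) * 39.37
Step 1: sqrt(Ne) = sqrt(30) = 5.4772
Step 2: TM * sqrt(Ne) = 5.0 * 5.4772 = 27.386
Step 3: TPM = 27.386 * 39.37 = 1078 twists/m

1078 twists/m


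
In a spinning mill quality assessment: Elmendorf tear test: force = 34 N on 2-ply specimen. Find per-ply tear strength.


Formula: Per-ply strength = Total force / Number of plies
Per-ply = 34 N / 2
Per-ply = 17 N

17 N


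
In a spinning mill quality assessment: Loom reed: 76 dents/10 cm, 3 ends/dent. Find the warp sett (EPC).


Formula: EPC = (dents per 10 cm * ends per dent) / 10
Step 1: Total ends per 10 cm = 76 * 3 = 228
Step 2: EPC = 228 / 10 = 22.8 ends/cm

22.8 ends/cm


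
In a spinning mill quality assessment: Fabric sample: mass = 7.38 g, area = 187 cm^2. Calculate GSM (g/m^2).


Formula: GSM = mass_g / area_m2
Step 1: Convert area: 187 cm^2 = 187 / 10000 = 0.0187 m^2
Step 2: GSM = 7.38 g / 0.0187 m^2 = 394.7 g/m^2

394.7 g/m^2


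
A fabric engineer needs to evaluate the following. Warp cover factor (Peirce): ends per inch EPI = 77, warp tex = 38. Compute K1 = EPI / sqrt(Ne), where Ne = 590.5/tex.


Formula: K1 = EPI / sqrt(Ne), with Ne = 590.5 / tex_warp
Step 1: Ne = 590.5 / 38 = 15.539
Step 2: sqrt(Ne) = sqrt(15.539) = 3.942
Step 3: K1 = 77 / 3.942 = 19.5

19.5


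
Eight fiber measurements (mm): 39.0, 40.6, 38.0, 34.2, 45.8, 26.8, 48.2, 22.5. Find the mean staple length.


Formula: Mean = sum of lengths / count
Sum = 39.0 + 40.6 + 38.0 + 34.2 + 45.8 + 26.8 + 48.2 + 22.5
Sum = 295.1 mm
Mean = 295.1 / 8 = 36.89 mm

36.89 mm


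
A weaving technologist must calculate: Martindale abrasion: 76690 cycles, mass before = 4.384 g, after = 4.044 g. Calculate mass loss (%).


Formula: Mass loss% = ((m_before - m_after) / m_before) * 100
Step 1: Mass loss = 4.384 - 4.044 = 0.34 g
Step 2: Ratio = 0.34 / 4.384 = 0.0775547
Step 3: Mass loss% = 0.0775547 * 100 = 7.75547% ≈ 7.76%

7.76%


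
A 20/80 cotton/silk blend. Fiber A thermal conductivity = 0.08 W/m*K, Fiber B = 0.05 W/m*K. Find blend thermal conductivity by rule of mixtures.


Formula: Blend property = (fraction_A * property_A) + (fraction_B * property_B)
Step 1: Contribution A = 20/100 * 0.08 W/m*K = 0.016 W/m*K
Step 2: Contribution B = 80/100 * 0.05 W/m*K = 0.04 W/m*K
Step 3: Blend thermal conductivity = 0.016 + 0.04 = 0.056 W/m*K

0.056 W/m*K


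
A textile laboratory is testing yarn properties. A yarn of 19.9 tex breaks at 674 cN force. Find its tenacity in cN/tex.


Formula: Tenacity = Breaking force / Linear density
Tenacity = 674 cN / 19.9 tex
Tenacity = 33.87 cN/tex

33.87 cN/tex


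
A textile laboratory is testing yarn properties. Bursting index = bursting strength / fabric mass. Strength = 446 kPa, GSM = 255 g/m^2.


Formula: Bursting Index = Bursting Strength / Fabric GSM
BI = 446 kPa / 255 g/m^2
BI = 1.749 kPa/(g/m^2)

1.749 kPa/(g/m^2)


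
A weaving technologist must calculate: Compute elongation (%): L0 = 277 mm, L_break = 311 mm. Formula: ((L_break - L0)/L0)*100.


Formula: Elongation (%) = ((L_break - L0) / L0) * 100
Step 1: Extension = 311 - 277 = 34 mm
Step 2: Elongation = (34 / 277) * 100
Step 3: Elongation = 0.122744 * 100 = 12.2744% ≈ 12.3%

12.3%


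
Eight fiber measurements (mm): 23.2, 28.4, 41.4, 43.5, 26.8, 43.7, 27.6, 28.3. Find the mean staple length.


Formula: Mean = sum of lengths / count
Sum = 23.2 + 28.4 + 41.4 + 43.5 + 26.8 + 43.7 + 27.6 + 28.3
Sum = 262.9 mm
Mean = 262.9 / 8 = 32.86 mm

32.86 mm


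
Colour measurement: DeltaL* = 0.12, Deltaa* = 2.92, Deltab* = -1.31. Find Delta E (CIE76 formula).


Formula: Delta E = sqrt(dL*^2 + da*^2 + db*^2)
Step 1: dL*^2 = 0.12^2 = 0.0144
Step 2: da*^2 = 2.92^2 = 8.5264
Step 3: db*^2 = (-1.31)^2 = 1.7161
Step 4: Sum = 0.0144 + 8.5264 + 1.7161 = 10.2569
Step 5: Delta E = sqrt(10.2569) = 3.2

3.2 Delta E


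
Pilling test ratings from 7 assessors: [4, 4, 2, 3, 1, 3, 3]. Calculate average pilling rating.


Formula: Mean = sum / count
Sum = 4 + 4 + 2 + 3 + 1 + 3 + 3 = 20
Mean = 20 / 7 = 2.9

2.9


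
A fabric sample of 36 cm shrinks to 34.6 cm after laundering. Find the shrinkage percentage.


Formula: Shrinkage% = ((L_before - L_after) / L_before) * 100
Step 1: Shrinkage = 36 - 34.6 = 1.4 cm
Step 2: Shrinkage% = (1.4 / 36) * 100
Step 3: Shrinkage% = 0.038889 * 100 = 3.8889% ≈ 3.9%

3.9%


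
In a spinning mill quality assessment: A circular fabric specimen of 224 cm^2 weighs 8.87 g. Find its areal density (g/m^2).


Formula: GSM = mass_g / area_m2
Step 1: Convert area: 224 cm^2 = 224 / 10000 = 0.0224 m^2
Step 2: GSM = 8.87 g / 0.0224 m^2 = 396.0 g/m^2

396.0 g/m^2


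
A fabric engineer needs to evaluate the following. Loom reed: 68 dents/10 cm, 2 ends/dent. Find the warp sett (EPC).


Formula: EPC = (dents per 10 cm * ends per dent) / 10
Step 1: Total ends per 10 cm = 68 * 2 = 136
Step 2: EPC = 136 / 10 = 13.6 ends/cm

13.6 ends/cm


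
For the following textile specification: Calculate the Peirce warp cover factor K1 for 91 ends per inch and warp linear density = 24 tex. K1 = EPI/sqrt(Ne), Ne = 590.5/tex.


Formula: K1 = EPI / sqrt(Ne), with Ne = 590.5 / tex_warp
Step 1: Ne = 590.5 / 24 = 24.604
Step 2: sqrt(Ne) = sqrt(24.604) = 4.9602
Step 3: K1 = 91 / 4.9602 = 18.3

18.3


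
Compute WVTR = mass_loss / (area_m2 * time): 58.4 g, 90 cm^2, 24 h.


Formula: WVTR = mass_loss / (area * time)
Step 1: Convert area: 90 cm^2 = 0.009 m^2
Step 2: WVTR = 58.4 g / (0.009 m^2 * 24 h)
Step 3: WVTR = 58.4 / 0.216 = 270.4 g/m^2/h

270.4 g/m^2/h


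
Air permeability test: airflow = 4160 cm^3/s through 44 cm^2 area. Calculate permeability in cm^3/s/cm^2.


Formula: Air Permeability = Airflow / Test Area
AP = 4160 cm^3/s / 44 cm^2
AP = 94.5 cm^3/s/cm^2

94.5 cm^3/s/cm^2


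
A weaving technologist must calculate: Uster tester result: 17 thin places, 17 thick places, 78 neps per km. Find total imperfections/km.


Formula: Total = thin places + thick places + neps
Total = 17 + 17 + 78
Total = 112 imperfections/km

112 imperfections/km


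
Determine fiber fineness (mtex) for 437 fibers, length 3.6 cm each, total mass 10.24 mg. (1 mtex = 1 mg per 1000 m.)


Formula: fineness (mtex) = mass (mg) / total length (km) = (mass_mg / total_length_m) * 1000
Step 1: Convert fiber length: 3.6 cm = 0.036 m
Step 2: Total fiber length = 437 * 0.036 = 15.732 m
Step 3: Linear density = 10.24 mg / 15.732 m = 0.6509 mg/m
Step 4: fineness = 0.6509 * 1000 = 650.9 mtex

650.9 mtex


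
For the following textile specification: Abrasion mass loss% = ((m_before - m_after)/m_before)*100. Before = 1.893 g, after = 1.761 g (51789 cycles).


Formula: Mass loss% = ((m_before - m_after) / m_before) * 100
Step 1: Mass loss = 1.893 - 1.761 = 0.132 g
Step 2: Ratio = 0.132 / 1.893 = 0.0697306
Step 3: Mass loss% = 0.0697306 * 100 = 6.97306% ≈ 6.97%

6.97%


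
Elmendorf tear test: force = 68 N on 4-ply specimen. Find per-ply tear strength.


Formula: Per-ply strength = Total force / Number of plies
Per-ply = 68 N / 4
Per-ply = 17 N

17 N


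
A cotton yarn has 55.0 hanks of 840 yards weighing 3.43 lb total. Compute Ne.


Formula: Ne = hanks / mass_lb
Substituting: Ne = 55.0 / 3.43
Ne = 16.0

16.0 Ne


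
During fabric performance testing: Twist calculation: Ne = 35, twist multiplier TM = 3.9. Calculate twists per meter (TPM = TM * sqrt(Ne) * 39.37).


Formula: TPM = TM * sqrt(Ne) * 39.37
Step 1: sqrt(Ne) = sqrt(35) = 5.9161
Step 2: TM * sqrt(Ne) = 3.9 * 5.9161 = 23.0728
Step 3: TPM = 23.0728 * 39.37 = 908 twists/m

908 twists/m


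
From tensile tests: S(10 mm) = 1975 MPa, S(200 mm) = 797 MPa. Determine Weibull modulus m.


Formula: m = ln(L1/L2) / ln(S2/S1)
Step 1: ln(L1/L2) = ln(10/200) = -2.99573
Step 2: S2/S1 = 797/1975 = 0.40354
Step 3: ln(S2/S1) = ln(0.40354) = -0.90748
Step 4: m = -2.99573 / -0.90748 = 3.30

3.30 (Weibull m)


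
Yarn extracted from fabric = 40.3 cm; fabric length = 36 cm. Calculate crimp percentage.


Formula: Crimp% = ((L_yarn - L_fabric) / L_fabric) * 100
Step 1: Extension = 40.3 - 36 = 4.3 cm
Step 2: Crimp% = (4.3 / 36) * 100
Step 3: Crimp% = 0.119444 * 100 = 11.9444% ≈ 11.9%

11.9%


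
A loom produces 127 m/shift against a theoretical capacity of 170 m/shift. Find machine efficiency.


Formula: Efficiency% = (Actual output / Theoretical output) * 100
Efficiency% = (127 / 170) * 100
Efficiency% = 0.747059 * 100 = 74.7059% ≈ 74.7%

74.7%


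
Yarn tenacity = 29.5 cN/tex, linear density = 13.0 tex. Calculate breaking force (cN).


Formula: Breaking force = Tenacity * Linear density
F = 29.5 cN/tex * 13.0 tex
F = 383.50 cN

383.50 cN


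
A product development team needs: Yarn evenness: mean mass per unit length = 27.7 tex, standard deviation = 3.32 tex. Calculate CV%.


Formula: CV% = (standard deviation / mean) * 100
Step 1: Ratio = 3.32 / 27.7 = 0.119856
Step 2: CV% = 0.119856 * 100 = 11.9856% ≈ 12.0%

12.0%


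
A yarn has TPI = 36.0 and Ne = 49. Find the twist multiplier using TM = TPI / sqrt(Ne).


Formula: TM = TPI / sqrt(Ne)
Step 1: sqrt(Ne) = sqrt(49) = 7
Step 2: TM = 36.0 / 7 = 5.14

5.14 TM


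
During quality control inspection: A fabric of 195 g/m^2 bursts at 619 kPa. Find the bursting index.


Formula: Bursting Index = Bursting Strength / Fabric GSM
BI = 619 kPa / 195 g/m^2
BI = 3.174 kPa/(g/m^2)

3.174 kPa/(g/m^2)


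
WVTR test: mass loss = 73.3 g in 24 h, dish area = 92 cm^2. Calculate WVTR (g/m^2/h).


Formula: WVTR = mass_loss / (area * time)
Step 1: Convert area: 92 cm^2 = 0.0092 m^2
Step 2: WVTR = 73.3 g / (0.0092 m^2 * 24 h)
Step 3: WVTR = 73.3 / 0.2208 = 332.0 g/m^2/h

332.0 g/m^2/h


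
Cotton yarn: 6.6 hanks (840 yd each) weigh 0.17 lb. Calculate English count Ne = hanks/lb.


Formula: Ne = hanks / mass_lb
Substituting: Ne = 6.6 / 0.17
Ne = 38.8

38.8 Ne


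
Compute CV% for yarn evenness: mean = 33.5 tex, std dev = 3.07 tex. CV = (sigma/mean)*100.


Formula: CV% = (standard deviation / mean) * 100
Step 1: Ratio = 3.07 / 33.5 = 0.091642
Step 2: CV% = 0.091642 * 100 = 9.1642% ≈ 9.2%

9.2%


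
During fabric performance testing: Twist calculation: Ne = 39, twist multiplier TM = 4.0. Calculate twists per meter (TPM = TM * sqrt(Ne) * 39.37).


Formula: TPM = TM * sqrt(Ne) * 39.37
Step 1: sqrt(Ne) = sqrt(39) = 6.245
Step 2: TM * sqrt(Ne) = 4.0 * 6.245 = 24.98
Step 3: TPM = 24.98 * 39.37 = 983 twists/m

983 twists/m


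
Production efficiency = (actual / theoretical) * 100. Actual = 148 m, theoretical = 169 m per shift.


Formula: Efficiency% = (Actual output / Theoretical output) * 100
Efficiency% = (148 / 169) * 100
Efficiency% = 0.87574 * 100 = 87.574% ≈ 87.6%

87.6%


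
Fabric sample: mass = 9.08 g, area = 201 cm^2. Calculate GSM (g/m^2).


Formula: GSM = mass_g / area_m2
Step 1: Convert area: 201 cm^2 = 201 / 10000 = 0.0201 m^2
Step 2: GSM = 9.08 g / 0.0201 m^2 = 451.7 g/m^2

451.7 g/m^2


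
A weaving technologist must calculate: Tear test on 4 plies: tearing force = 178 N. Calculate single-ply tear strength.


Formula: Per-ply strength = Total force / Number of plies
Per-ply = 178 N / 4
Per-ply = 44.5 N

44.5 N


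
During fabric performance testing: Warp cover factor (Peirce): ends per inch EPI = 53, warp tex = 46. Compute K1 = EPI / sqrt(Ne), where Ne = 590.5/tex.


Formula: K1 = EPI / sqrt(Ne), with Ne = 590.5 / tex_warp
Step 1: Ne = 590.5 / 46 = 12.837
Step 2: sqrt(Ne) = sqrt(12.837) = 3.5829
Step 3: K1 = 53 / 3.5829 = 14.8

14.8


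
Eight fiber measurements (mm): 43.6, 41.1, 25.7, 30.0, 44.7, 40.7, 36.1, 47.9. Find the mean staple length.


Formula: Mean = sum of lengths / count
Sum = 43.6 + 41.1 + 25.7 + 30.0 + 44.7 + 40.7 + 36.1 + 47.9
Sum = 309.8 mm
Mean = 309.8 / 8 = 38.73 mm

38.73 mm


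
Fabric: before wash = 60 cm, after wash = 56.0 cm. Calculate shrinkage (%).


Formula: Shrinkage% = ((L_before - L_after) / L_before) * 100
Step 1: Shrinkage = 60 - 56.0 = 4.0 cm
Step 2: Shrinkage% = (4.0 / 60) * 100
Step 3: Shrinkage% = 0.066667 * 100 = 6.6667% ≈ 6.7%

6.7%


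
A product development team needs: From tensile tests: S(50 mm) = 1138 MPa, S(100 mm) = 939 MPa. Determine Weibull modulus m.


Formula: m = ln(L1/L2) / ln(S2/S1)
Step 1: ln(L1/L2) = ln(50/100) = -0.69315
Step 2: S2/S1 = 939/1138 = 0.82513
Step 3: ln(S2/S1) = ln(0.82513) = -0.19221
Step 4: m = -0.69315 / -0.19221 = 3.61

3.61 (Weibull m)


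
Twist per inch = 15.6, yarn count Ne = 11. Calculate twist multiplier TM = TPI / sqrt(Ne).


Formula: TM = TPI / sqrt(Ne)
Step 1: sqrt(Ne) = sqrt(11) = 3.3166
Step 2: TM = 15.6 / 3.3166 = 4.70

4.70 TM


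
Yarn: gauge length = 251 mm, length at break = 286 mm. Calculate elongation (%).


Formula: Elongation (%) = ((L_break - L0) / L0) * 100
Step 1: Extension = 286 - 251 = 35 mm
Step 2: Elongation = (35 / 251) * 100
Step 3: Elongation = 0.139442 * 100 = 13.9442% ≈ 13.9%

13.9%


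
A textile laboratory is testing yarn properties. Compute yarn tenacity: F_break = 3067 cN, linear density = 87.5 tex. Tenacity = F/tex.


Formula: Tenacity = Breaking force / Linear density
Tenacity = 3067 cN / 87.5 tex
Tenacity = 35.05 cN/tex

35.05 cN/tex


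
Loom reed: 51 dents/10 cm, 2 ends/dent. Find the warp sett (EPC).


Formula: EPC = (dents per 10 cm * ends per dent) / 10
Step 1: Total ends per 10 cm = 51 * 2 = 102
Step 2: EPC = 102 / 10 = 10.2 ends/cm

10.2 ends/cm


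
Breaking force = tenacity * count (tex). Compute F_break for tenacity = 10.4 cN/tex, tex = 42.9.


Formula: Breaking force = Tenacity * Linear density
F = 10.4 cN/tex * 42.9 tex
F = 446.16 cN

446.16 cN


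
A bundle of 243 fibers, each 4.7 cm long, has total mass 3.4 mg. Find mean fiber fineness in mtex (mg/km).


Formula: fineness (mtex) = mass (mg) / total length (km) = (mass_mg / total_length_m) * 1000
Step 1: Convert fiber length: 4.7 cm = 0.047 m
Step 2: Total fiber length = 243 * 0.047 = 11.421 m
Step 3: Linear density = 3.4 mg / 11.421 m = 0.2977 mg/m
Step 4: fineness = 0.2977 * 1000 = 297.7 mtex

297.7 mtex


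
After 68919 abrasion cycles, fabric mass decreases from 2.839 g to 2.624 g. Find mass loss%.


Formula: Mass loss% = ((m_before - m_after) / m_before) * 100
Step 1: Mass loss = 2.839 - 2.624 = 0.215 g
Step 2: Ratio = 0.215 / 2.839 = 0.0757309
Step 3: Mass loss% = 0.0757309 * 100 = 7.57309% ≈ 7.57%

7.57%


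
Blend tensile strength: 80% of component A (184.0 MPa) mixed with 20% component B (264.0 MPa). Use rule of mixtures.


Formula: Blend property = (fraction_A * property_A) + (fraction_B * property_B)
Step 1: Contribution A = 80/100 * 184.0 MPa = 147.2 MPa
Step 2: Contribution B = 20/100 * 264.0 MPa = 52.8 MPa
Step 3: Blend tensile strength = 147.2 + 52.8 = 200.0 MPa

200.0 MPa


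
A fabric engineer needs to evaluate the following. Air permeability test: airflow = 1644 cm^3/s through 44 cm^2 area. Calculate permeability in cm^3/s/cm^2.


Formula: Air Permeability = Airflow / Test Area
AP = 1644 cm^3/s / 44 cm^2
AP = 37.4 cm^3/s/cm^2

37.4 cm^3/s/cm^2


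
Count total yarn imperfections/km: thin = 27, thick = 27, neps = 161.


Formula: Total = thin places + thick places + neps
Total = 27 + 27 + 161
Total = 215 imperfections/km

215 imperfections/km


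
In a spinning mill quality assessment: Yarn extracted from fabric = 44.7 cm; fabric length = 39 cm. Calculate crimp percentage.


Formula: Crimp% = ((L_yarn - L_fabric) / L_fabric) * 100
Step 1: Extension = 44.7 - 39 = 5.7 cm
Step 2: Crimp% = (5.7 / 39) * 100
Step 3: Crimp% = 0.146154 * 100 = 14.6154% ≈ 14.6%

14.6%


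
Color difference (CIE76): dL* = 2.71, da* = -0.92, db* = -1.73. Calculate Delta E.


Formula: Delta E = sqrt(dL*^2 + da*^2 + db*^2)
Step 1: dL*^2 = 2.71^2 = 7.3441
Step 2: da*^2 = (-0.92)^2 = 0.8464
Step 3: db*^2 = (-1.73)^2 = 2.9929
Step 4: Sum = 7.3441 + 0.8464 + 2.9929 = 11.1834
Step 5: Delta E = sqrt(11.1834) = 3.34

3.34 Delta E


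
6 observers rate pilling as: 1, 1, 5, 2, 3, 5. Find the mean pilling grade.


Formula: Mean = sum / count
Sum = 1 + 1 + 5 + 2 + 3 + 5 = 17
Mean = 17 / 6 = 2.8

2.8


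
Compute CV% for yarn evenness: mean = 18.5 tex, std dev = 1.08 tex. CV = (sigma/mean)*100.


Formula: CV% = (standard deviation / mean) * 100
Step 1: Ratio = 1.08 / 18.5 = 0.058378
Step 2: CV% = 0.058378 * 100 = 5.8378% ≈ 5.8%

5.8%


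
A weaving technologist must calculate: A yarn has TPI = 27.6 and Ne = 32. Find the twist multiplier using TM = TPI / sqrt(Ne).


Formula: TM = TPI / sqrt(Ne)
Step 1: sqrt(Ne) = sqrt(32) = 5.6569
Step 2: TM = 27.6 / 5.6569 = 4.88

4.88 TM


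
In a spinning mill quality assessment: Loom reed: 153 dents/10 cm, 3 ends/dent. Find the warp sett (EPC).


Formula: EPC = (dents per 10 cm * ends per dent) / 10
Step 1: Total ends per 10 cm = 153 * 3 = 459
Step 2: EPC = 459 / 10 = 45.9 ends/cm

45.9 ends/cm


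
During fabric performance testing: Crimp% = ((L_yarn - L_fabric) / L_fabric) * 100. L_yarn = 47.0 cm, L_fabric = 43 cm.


Formula: Crimp% = ((L_yarn - L_fabric) / L_fabric) * 100
Step 1: Extension = 47.0 - 43 = 4.0 cm
Step 2: Crimp% = (4.0 / 43) * 100
Step 3: Crimp% = 0.093023 * 100 = 9.3023% ≈ 9.3%

9.3%


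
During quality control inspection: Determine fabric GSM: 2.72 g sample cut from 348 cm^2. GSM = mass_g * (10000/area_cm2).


Formula: GSM = mass_g / area_m2
Step 1: Convert area: 348 cm^2 = 348 / 10000 = 0.0348 m^2
Step 2: GSM = 2.72 g / 0.0348 m^2 = 78.2 g/m^2

78.2 g/m^2


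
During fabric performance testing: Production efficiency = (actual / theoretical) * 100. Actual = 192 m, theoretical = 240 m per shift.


Formula: Efficiency% = (Actual output / Theoretical output) * 100
Efficiency% = (192 / 240) * 100
Efficiency% = 0.8 * 100 = 80.0%

80.0%


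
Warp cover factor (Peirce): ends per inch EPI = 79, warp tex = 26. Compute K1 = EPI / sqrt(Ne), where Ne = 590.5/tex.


Formula: K1 = EPI / sqrt(Ne), with Ne = 590.5 / tex_warp
Step 1: Ne = 590.5 / 26 = 22.712
Step 2: sqrt(Ne) = sqrt(22.712) = 4.7657
Step 3: K1 = 79 / 4.7657 = 16.6

16.6


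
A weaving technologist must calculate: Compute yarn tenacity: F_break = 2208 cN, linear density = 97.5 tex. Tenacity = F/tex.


Formula: Tenacity = Breaking force / Linear density
Tenacity = 2208 cN / 97.5 tex
Tenacity = 22.65 cN/tex

22.65 cN/tex


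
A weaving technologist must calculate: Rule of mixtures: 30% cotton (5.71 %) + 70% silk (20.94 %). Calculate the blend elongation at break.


Formula: Blend property = (fraction_A * property_A) + (fraction_B * property_B)
Step 1: Contribution A = 30/100 * 5.71 % = 1.713 %
Step 2: Contribution B = 70/100 * 20.94 % = 14.658 %
Step 3: Blend elongation at break = 1.713 + 14.658 = 16.371 %

16.371 %


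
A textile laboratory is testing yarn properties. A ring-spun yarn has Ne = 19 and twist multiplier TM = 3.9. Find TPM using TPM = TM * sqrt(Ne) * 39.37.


Formula: TPM = TM * sqrt(Ne) * 39.37
Step 1: sqrt(Ne) = sqrt(19) = 4.3589
Step 2: TM * sqrt(Ne) = 3.9 * 4.3589 = 16.9997
Step 3: TPM = 16.9997 * 39.37 = 669 twists/m

669 twists/m


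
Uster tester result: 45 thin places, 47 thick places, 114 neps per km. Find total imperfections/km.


Formula: Total = thin places + thick places + neps
Total = 45 + 47 + 114
Total = 206 imperfections/km

206 imperfections/km


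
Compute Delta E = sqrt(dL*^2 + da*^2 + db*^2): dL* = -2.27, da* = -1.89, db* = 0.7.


Formula: Delta E = sqrt(dL*^2 + da*^2 + db*^2)
Step 1: dL*^2 = (-2.27)^2 = 5.1529
Step 2: da*^2 = (-1.89)^2 = 3.5721
Step 3: db*^2 = 0.7^2 = 0.49
Step 4: Sum = 5.1529 + 3.5721 + 0.49 = 9.215
Step 5: Delta E = sqrt(9.215) = 3.04

3.04 Delta E


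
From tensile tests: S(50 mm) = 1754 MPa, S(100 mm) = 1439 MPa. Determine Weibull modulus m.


Formula: m = ln(L1/L2) / ln(S2/S1)
Step 1: ln(L1/L2) = ln(50/100) = -0.69315
Step 2: S2/S1 = 1439/1754 = 0.82041
Step 3: ln(S2/S1) = ln(0.82041) = -0.19795
Step 4: m = -0.69315 / -0.19795 = 3.50

3.50 (Weibull m)


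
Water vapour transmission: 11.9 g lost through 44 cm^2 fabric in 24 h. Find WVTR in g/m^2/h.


Formula: WVTR = mass_loss / (area * time)
Step 1: Convert area: 44 cm^2 = 0.0044 m^2
Step 2: WVTR = 11.9 g / (0.0044 m^2 * 24 h)
Step 3: WVTR = 11.9 / 0.1056 = 112.7 g/m^2/h

112.7 g/m^2/h


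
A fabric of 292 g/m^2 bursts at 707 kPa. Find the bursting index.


Formula: Bursting Index = Bursting Strength / Fabric GSM
BI = 707 kPa / 292 g/m^2
BI = 2.421 kPa/(g/m^2)

2.421 kPa/(g/m^2)


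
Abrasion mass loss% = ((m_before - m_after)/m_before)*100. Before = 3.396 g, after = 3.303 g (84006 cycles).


Formula: Mass loss% = ((m_before - m_after) / m_before) * 100
Step 1: Mass loss = 3.396 - 3.303 = 0.093 g
Step 2: Ratio = 0.093 / 3.396 = 0.0273852
Step 3: Mass loss% = 0.0273852 * 100 = 2.73852% ≈ 2.74%

2.74%


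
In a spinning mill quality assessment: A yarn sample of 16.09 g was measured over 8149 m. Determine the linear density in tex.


Formula: Tex = (mass_g / length_m) * 1000
Substituting: Tex = (16.09 / 8149) * 1000
Intermediate: 16.09 / 8149 = 0.00197448 g/m
Tex = 0.00197448 * 1000 = 1.97 tex

1.97 tex


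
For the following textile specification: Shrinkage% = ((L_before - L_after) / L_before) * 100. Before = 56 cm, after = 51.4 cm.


Formula: Shrinkage% = ((L_before - L_after) / L_before) * 100
Step 1: Shrinkage = 56 - 51.4 = 4.6 cm
Step 2: Shrinkage% = (4.6 / 56) * 100
Step 3: Shrinkage% = 0.082143 * 100 = 8.2143% ≈ 8.2%

8.2%


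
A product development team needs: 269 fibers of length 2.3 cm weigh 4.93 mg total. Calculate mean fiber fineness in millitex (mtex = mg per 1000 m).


Formula: fineness (mtex) = mass (mg) / total length (km) = (mass_mg / total_length_m) * 1000
Step 1: Convert fiber length: 2.3 cm = 0.023 m
Step 2: Total fiber length = 269 * 0.023 = 6.187 m
Step 3: Linear density = 4.93 mg / 6.187 m = 0.7968 mg/m
Step 4: fineness = 0.7968 * 1000 = 796.8 mtex

796.8 mtex


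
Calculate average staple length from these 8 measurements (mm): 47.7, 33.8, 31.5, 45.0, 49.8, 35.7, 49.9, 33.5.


Formula: Mean = sum of lengths / count
Sum = 47.7 + 33.8 + 31.5 + 45.0 + 49.8 + 35.7 + 49.9 + 33.5
Sum = 326.9 mm
Mean = 326.9 / 8 = 40.86 mm

40.86 mm


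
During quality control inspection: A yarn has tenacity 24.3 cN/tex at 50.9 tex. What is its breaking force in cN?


Formula: Breaking force = Tenacity * Linear density
F = 24.3 cN/tex * 50.9 tex
F = 1236.87 cN

1236.87 cN


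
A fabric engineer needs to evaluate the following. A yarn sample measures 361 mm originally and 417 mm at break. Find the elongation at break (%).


Formula: Elongation (%) = ((L_break - L0) / L0) * 100
Step 1: Extension = 417 - 361 = 56 mm
Step 2: Elongation = (56 / 361) * 100
Step 3: Elongation = 0.155125 * 100 = 15.5125% ≈ 15.5%

15.5%


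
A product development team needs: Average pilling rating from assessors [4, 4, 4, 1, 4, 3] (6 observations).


Formula: Mean = sum / count
Sum = 4 + 4 + 4 + 1 + 4 + 3 = 20
Mean = 20 / 6 = 3.3

3.3


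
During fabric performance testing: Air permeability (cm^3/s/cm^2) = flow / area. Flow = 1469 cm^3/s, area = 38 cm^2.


Formula: Air Permeability = Airflow / Test Area
AP = 1469 cm^3/s / 38 cm^2
AP = 38.7 cm^3/s/cm^2

38.7 cm^3/s/cm^2


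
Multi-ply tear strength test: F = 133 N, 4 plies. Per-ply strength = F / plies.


Formula: Per-ply strength = Total force / Number of plies
Per-ply = 133 N / 4
Per-ply = 33.25 N

33.25 N


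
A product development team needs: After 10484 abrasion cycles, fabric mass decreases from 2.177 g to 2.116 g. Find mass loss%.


Formula: Mass loss% = ((m_before - m_after) / m_before) * 100
Step 1: Mass loss = 2.177 - 2.116 = 0.061 g
Step 2: Ratio = 0.061 / 2.177 = 0.0280202
Step 3: Mass loss% = 0.0280202 * 100 = 2.80202% ≈ 2.80%

2.80%


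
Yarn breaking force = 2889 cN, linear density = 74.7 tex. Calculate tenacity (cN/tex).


Formula: Tenacity = Breaking force / Linear density
Tenacity = 2889 cN / 74.7 tex
Tenacity = 38.67 cN/tex

38.67 cN/tex


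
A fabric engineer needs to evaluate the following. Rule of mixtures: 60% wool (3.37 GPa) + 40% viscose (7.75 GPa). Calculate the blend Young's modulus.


Formula: Blend property = (fraction_A * property_A) + (fraction_B * property_B)
Step 1: Contribution A = 60/100 * 3.37 GPa = 2.022 GPa
Step 2: Contribution B = 40/100 * 7.75 GPa = 3.1 GPa
Step 3: Blend Young's modulus = 2.022 + 3.1 = 5.122 GPa

5.122 GPa


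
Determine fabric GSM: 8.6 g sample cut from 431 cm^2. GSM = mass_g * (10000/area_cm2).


Formula: GSM = mass_g / area_m2
Step 1: Convert area: 431 cm^2 = 431 / 10000 = 0.0431 m^2
Step 2: GSM = 8.6 g / 0.0431 m^2 = 199.5 g/m^2

199.5 g/m^2


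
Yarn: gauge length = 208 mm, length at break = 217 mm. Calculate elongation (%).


Formula: Elongation (%) = ((L_break - L0) / L0) * 100
Step 1: Extension = 217 - 208 = 9 mm
Step 2: Elongation = (9 / 208) * 100
Step 3: Elongation = 0.043269 * 100 = 4.3269% ≈ 4.3%

4.3%


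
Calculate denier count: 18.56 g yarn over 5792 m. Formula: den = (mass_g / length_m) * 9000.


Formula: den = (mass_g / length_m) * 9000
Substituting: den = (18.56 / 5792) * 9000
Intermediate: 18.56 / 5792 = 0.00320442 g/m
den = 0.00320442 * 9000 = 28.8 denier

28.8 denier


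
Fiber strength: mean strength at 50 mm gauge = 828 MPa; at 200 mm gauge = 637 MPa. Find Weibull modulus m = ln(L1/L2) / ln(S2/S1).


Formula: m = ln(L1/L2) / ln(S2/S1)
Step 1: ln(L1/L2) = ln(50/200) = -1.38629
Step 2: S2/S1 = 637/828 = 0.76932
Step 3: ln(S2/S1) = ln(0.76932) = -0.26225
Step 4: m = -1.38629 / -0.26225 = 5.29

5.29 (Weibull m)


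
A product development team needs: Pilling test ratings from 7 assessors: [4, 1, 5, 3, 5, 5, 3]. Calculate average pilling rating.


Formula: Mean = sum / count
Sum = 4 + 1 + 5 + 3 + 5 + 5 + 3 = 26
Mean = 26 / 7 = 3.7

3.7


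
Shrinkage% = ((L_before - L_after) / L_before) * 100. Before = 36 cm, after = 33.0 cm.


Formula: Shrinkage% = ((L_before - L_after) / L_before) * 100
Step 1: Shrinkage = 36 - 33.0 = 3.0 cm
Step 2: Shrinkage% = (3.0 / 36) * 100
Step 3: Shrinkage% = 0.083333 * 100 = 8.3333% ≈ 8.3%

8.3%


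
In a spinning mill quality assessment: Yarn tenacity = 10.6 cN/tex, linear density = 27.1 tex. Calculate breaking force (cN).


Formula: Breaking force = Tenacity * Linear density
F = 10.6 cN/tex * 27.1 tex
F = 287.26 cN

287.26 cN


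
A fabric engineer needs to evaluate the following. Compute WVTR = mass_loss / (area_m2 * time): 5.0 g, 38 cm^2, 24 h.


Formula: WVTR = mass_loss / (area * time)
Step 1: Convert area: 38 cm^2 = 0.0038 m^2
Step 2: WVTR = 5.0 g / (0.0038 m^2 * 24 h)
Step 3: WVTR = 5.0 / 0.0912 = 54.8 g/m^2/h

54.8 g/m^2/h


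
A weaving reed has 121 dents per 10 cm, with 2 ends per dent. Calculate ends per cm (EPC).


Formula: EPC = (dents per 10 cm * ends per dent) / 10
Step 1: Total ends per 10 cm = 121 * 2 = 242
Step 2: EPC = 242 / 10 = 24.2 ends/cm

24.2 ends/cm


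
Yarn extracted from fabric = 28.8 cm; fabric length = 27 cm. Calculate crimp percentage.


Formula: Crimp% = ((L_yarn - L_fabric) / L_fabric) * 100
Step 1: Extension = 28.8 - 27 = 1.8 cm
Step 2: Crimp% = (1.8 / 27) * 100
Step 3: Crimp% = 0.066667 * 100 = 6.6667% ≈ 6.7%

6.7%


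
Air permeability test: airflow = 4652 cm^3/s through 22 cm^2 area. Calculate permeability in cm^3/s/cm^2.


Formula: Air Permeability = Airflow / Test Area
AP = 4652 cm^3/s / 22 cm^2
AP = 211.5 cm^3/s/cm^2

211.5 cm^3/s/cm^2
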